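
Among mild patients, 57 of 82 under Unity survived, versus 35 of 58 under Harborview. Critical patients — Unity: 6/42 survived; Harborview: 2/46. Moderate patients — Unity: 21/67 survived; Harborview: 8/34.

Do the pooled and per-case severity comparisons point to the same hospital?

Yes

Mild: Unity 57/82 = 69.5%, Harborview 35/58 = 60.3% → Unity
Critical: Unity 6/42 = 14.3%, Harborview 2/46 = 4.3% → Unity
Moderate: Unity 21/67 = 31.3%, Harborview 8/34 = 23.5% → Unity
Overall: Unity 84/191 = 44.0%, Harborview 45/138 = 32.6% → Unity
Unity wins overall and in every case group — no reversal.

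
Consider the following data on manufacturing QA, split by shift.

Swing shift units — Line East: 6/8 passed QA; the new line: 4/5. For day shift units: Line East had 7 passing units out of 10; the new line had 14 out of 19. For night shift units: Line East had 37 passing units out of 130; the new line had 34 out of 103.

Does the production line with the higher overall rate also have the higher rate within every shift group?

Swing shift: Line East 6/8 = 75.0%, the new line 4/5 = 80.0% → the new line
Day shift: Line East 7/10 = 70.0%, the new line 14/19 = 73.7% → the new line
Night shift: Line East 37/130 = 28.5%, the new line 34/103 = 33.0% → the new line
Overall: Line East 50/148 = 33.8%, the new line 52/127 = 40.9% → the new line
The new line wins overall and in every shift group — no reversal.

Yes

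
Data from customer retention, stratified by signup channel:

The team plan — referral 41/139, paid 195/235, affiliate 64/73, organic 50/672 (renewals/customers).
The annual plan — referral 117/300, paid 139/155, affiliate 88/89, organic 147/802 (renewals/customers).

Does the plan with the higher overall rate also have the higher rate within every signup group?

Referral: the team plan 41/139 = 29.5%, the annual plan 117/300 = 39.0% → the annual plan
Paid: the team plan 195/235 = 83.0%, the annual plan 139/155 = 89.7% → the annual plan
Affiliate: the team plan 64/73 = 87.7%, the annual plan 88/89 = 98.9% → the annual plan
Organic: the team plan 50/672 = 7.4%, the annual plan 147/802 = 18.3% → the annual plan
Overall: the team plan 350/1119 = 31.3%, the annual plan 491/1346 = 36.5% → the annual plan
The annual plan wins overall and in every signup group — no reversal.

Yes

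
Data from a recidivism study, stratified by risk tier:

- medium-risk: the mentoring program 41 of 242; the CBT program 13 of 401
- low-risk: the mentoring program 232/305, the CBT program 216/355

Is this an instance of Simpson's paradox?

Medium-risk: the mentoring program 41/242 = 16.9%, the CBT program 13/401 = 3.2% → the mentoring program
Low-risk: the mentoring program 232/305 = 76.1%, the CBT program 216/355 = 60.8% → the mentoring program
Overall: the mentoring program 273/547 = 49.9%, the CBT program 229/756 = 30.3% → the mentoring program
The mentoring program wins overall and in every risk group — no reversal.

No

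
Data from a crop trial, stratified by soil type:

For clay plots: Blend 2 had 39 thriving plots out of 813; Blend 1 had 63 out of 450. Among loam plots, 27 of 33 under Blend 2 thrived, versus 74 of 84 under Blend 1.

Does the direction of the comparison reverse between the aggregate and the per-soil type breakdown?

No

Clay: Blend 2 39/813 = 4.8%, Blend 1 63/450 = 14.0% → Blend 1
Loam: Blend 2 27/33 = 81.8%, Blend 1 74/84 = 88.1% → Blend 1
Overall: Blend 2 66/846 = 7.8%, Blend 1 137/534 = 25.7% → Blend 1
Blend 1 wins overall and in every soil group — no reversal.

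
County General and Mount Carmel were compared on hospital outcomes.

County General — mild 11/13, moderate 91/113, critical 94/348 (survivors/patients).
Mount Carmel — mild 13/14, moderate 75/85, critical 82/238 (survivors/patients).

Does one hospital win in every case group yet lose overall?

Mild: County General 11/13 = 84.6%, Mount Carmel 13/14 = 92.9% → Mount Carmel
Moderate: County General 91/113 = 80.5%, Mount Carmel 75/85 = 88.2% → Mount Carmel
Critical: County General 94/348 = 27.0%, Mount Carmel 82/238 = 34.5% → Mount Carmel
Overall: County General 196/474 = 41.4%, Mount Carmel 170/337 = 50.4% → Mount Carmel
Mount Carmel wins overall and in every case group — no reversal.

No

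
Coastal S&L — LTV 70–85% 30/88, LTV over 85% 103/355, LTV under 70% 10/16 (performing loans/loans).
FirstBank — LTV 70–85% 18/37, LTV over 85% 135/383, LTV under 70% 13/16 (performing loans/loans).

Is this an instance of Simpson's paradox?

LTV 70–85%: Coastal S&L 30/88 = 34.1%, FirstBank 18/37 = 48.6% → FirstBank
LTV over 85%: Coastal S&L 103/355 = 29.0%, FirstBank 135/383 = 35.2% → FirstBank
LTV under 70%: Coastal S&L 10/16 = 62.5%, FirstBank 13/16 = 81.2% → FirstBank
Overall: Coastal S&L 143/459 = 31.2%, FirstBank 166/436 = 38.1% → FirstBank
FirstBank wins overall and in every loan-to-value group — no reversal.

No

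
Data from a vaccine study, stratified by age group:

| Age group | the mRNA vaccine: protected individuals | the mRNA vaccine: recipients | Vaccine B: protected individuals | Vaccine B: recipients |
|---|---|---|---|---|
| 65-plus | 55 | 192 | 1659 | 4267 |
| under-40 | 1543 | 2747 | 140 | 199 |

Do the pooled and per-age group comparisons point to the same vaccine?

65-plus: the mRNA vaccine 55/192 = 28.6%, Vaccine B 1659/4267 = 38.9% → Vaccine B
Under-40: the mRNA vaccine 1543/2747 = 56.2%, Vaccine B 140/199 = 70.4% → Vaccine B
Overall: the mRNA vaccine 1598/2939 = 54.4%, Vaccine B 1799/4466 = 40.3% → the mRNA vaccine
Vaccine B wins each age group but the mRNA vaccine wins overall — the comparison reverses. Vaccine B's recipients skew toward 65-plus, which has a lower base rate.

No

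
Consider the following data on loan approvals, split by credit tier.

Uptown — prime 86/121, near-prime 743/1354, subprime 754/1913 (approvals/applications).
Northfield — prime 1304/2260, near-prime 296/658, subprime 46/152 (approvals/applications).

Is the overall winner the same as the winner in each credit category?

Prime: Uptown 86/121 = 71.1%, Northfield 1304/2260 = 57.7% → Uptown
Near-prime: Uptown 743/1354 = 54.9%, Northfield 296/658 = 45.0% → Uptown
Subprime: Uptown 754/1913 = 39.4%, Northfield 46/152 = 30.3% → Uptown
Overall: Uptown 1583/3388 = 46.7%, Northfield 1646/3070 = 53.6% → Northfield
Uptown wins each credit group but Northfield wins overall — the comparison reverses. Uptown's applications skew toward subprime, which has a lower base rate.

No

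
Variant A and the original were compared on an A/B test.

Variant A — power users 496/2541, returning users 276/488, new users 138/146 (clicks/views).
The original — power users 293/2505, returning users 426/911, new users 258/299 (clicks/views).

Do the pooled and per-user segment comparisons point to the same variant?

Power users: Variant A 496/2541 = 19.5%, the original 293/2505 = 11.7% → Variant A
Returning users: Variant A 276/488 = 56.6%, the original 426/911 = 46.8% → Variant A
New users: Variant A 138/146 = 94.5%, the original 258/299 = 86.3% → Variant A
Overall: Variant A 910/3175 = 28.7%, the original 977/3715 = 26.3% → Variant A
Variant A wins overall and in every user group — no reversal.

Yes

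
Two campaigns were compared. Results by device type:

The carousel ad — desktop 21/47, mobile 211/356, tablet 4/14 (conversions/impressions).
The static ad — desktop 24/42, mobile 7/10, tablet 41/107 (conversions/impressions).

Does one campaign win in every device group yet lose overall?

Desktop: the carousel ad 21/47 = 44.7%, the static ad 24/42 = 57.1% → the static ad
Mobile: the carousel ad 211/356 = 59.3%, the static ad 7/10 = 70.0% → the static ad
Tablet: the carousel ad 4/14 = 28.6%, the static ad 41/107 = 38.3% → the static ad
Overall: the carousel ad 236/417 = 56.6%, the static ad 72/159 = 45.3% → the carousel ad
The static ad wins each device group but the carousel ad wins overall — the comparison reverses. The static ad's impressions skew toward tablet, which has a lower base rate.

Yes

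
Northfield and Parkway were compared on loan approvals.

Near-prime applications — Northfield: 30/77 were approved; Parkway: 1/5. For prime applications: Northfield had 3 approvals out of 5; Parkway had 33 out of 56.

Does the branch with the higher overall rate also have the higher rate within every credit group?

Near-prime: Northfield 30/77 = 39.0%, Parkway 1/5 = 20.0% → Northfield
Prime: Northfield 3/5 = 60.0%, Parkway 33/56 = 58.9% → Northfield
Overall: Northfield 33/82 = 40.2%, Parkway 34/61 = 55.7% → Parkway
Northfield wins each credit group but Parkway wins overall — the comparison reverses. Northfield's applications skew toward near-prime, which has a lower base rate.

No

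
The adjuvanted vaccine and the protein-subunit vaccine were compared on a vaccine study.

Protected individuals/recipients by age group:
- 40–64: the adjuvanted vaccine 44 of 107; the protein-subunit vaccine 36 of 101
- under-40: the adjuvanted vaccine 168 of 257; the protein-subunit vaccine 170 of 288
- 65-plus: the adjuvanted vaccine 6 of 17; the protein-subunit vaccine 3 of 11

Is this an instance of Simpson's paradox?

No

40–64: the adjuvanted vaccine 44/107 = 41.1%, the protein-subunit vaccine 36/101 = 35.6% → the adjuvanted vaccine
Under-40: the adjuvanted vaccine 168/257 = 65.4%, the protein-subunit vaccine 170/288 = 59.0% → the adjuvanted vaccine
65-plus: the adjuvanted vaccine 6/17 = 35.3%, the protein-subunit vaccine 3/11 = 27.3% → the adjuvanted vaccine
Overall: the adjuvanted vaccine 218/381 = 57.2%, the protein-subunit vaccine 209/400 = 52.2% → the adjuvanted vaccine
The adjuvanted vaccine wins overall and in every age group — no reversal.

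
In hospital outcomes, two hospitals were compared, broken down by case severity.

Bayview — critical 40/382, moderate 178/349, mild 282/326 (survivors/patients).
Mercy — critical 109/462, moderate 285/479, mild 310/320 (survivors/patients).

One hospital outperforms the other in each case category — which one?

Mercy

Critical: Bayview 40/382 = 10.5%, Mercy 109/462 = 23.6% → Mercy
Moderate: Bayview 178/349 = 51.0%, Mercy 285/479 = 59.5% → Mercy
Mild: Bayview 282/326 = 86.5%, Mercy 310/320 = 96.9% → Mercy
Mercy has the higher rate in all 3 groups.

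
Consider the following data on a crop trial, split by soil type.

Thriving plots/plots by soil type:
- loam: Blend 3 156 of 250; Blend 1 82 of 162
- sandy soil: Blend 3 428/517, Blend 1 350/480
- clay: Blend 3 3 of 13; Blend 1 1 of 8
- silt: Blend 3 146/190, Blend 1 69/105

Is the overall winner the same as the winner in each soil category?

Loam: Blend 3 156/250 = 62.4%, Blend 1 82/162 = 50.6% → Blend 3
Sandy soil: Blend 3 428/517 = 82.8%, Blend 1 350/480 = 72.9% → Blend 3
Clay: Blend 3 3/13 = 23.1%, Blend 1 1/8 = 12.5% → Blend 3
Silt: Blend 3 146/190 = 76.8%, Blend 1 69/105 = 65.7% → Blend 3
Overall: Blend 3 733/970 = 75.6%, Blend 1 502/755 = 66.5% → Blend 3
Blend 3 wins overall and in every soil group — no reversal.

Yes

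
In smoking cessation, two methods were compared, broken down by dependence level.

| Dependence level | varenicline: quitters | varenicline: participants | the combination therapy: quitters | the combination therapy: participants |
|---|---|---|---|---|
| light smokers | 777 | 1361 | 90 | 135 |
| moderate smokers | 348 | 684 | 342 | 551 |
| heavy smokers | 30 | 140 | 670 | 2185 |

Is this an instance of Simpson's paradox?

Light smokers: varenicline 777/1361 = 57.1%, the combination therapy 90/135 = 66.7% → the combination therapy
Moderate smokers: varenicline 348/684 = 50.9%, the combination therapy 342/551 = 62.1% → the combination therapy
Heavy smokers: varenicline 30/140 = 21.4%, the combination therapy 670/2185 = 30.7% → the combination therapy
Overall: varenicline 1155/2185 = 52.9%, the combination therapy 1102/2871 = 38.4% → varenicline
The combination therapy wins each dependence group but varenicline wins overall — the comparison reverses. The combination therapy's participants skew toward heavy smokers, which has a lower base rate.

Yes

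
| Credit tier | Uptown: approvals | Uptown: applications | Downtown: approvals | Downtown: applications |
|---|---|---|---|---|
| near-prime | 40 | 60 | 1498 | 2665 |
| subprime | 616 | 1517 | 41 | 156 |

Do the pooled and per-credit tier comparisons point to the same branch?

Near-prime: Uptown 40/60 = 66.7%, Downtown 1498/2665 = 56.2% → Uptown
Subprime: Uptown 616/1517 = 40.6%, Downtown 41/156 = 26.3% → Uptown
Overall: Uptown 656/1577 = 41.6%, Downtown 1539/2821 = 54.6% → Downtown
Uptown wins each credit group but Downtown wins overall — the comparison reverses. Uptown's applications skew toward subprime, which has a lower base rate.

No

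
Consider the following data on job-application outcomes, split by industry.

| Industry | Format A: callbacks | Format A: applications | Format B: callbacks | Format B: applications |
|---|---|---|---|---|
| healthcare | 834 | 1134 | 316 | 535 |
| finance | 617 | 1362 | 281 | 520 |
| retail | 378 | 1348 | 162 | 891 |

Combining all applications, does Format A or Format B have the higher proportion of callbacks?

Healthcare: Format A 834/1134 = 73.5%, Format B 316/535 = 59.1% → Format A
Finance: Format A 617/1362 = 45.3%, Format B 281/520 = 54.0% → Format B
Retail: Format A 378/1348 = 28.0%, Format B 162/891 = 18.2% → Format A
Overall: Format A 1829/3844 = 47.6%, Format B 759/1946 = 39.0% → Format A
(Neither sweeps every industry group, but Format A has the higher pooled rate.)

Format A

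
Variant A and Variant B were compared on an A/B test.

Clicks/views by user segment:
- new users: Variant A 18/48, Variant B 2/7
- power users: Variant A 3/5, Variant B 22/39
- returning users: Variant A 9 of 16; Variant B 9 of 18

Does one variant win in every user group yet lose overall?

New users: Variant A 18/48 = 37.5%, Variant B 2/7 = 28.6% → Variant A
Power users: Variant A 3/5 = 60.0%, Variant B 22/39 = 56.4% → Variant A
Returning users: Variant A 9/16 = 56.2%, Variant B 9/18 = 50.0% → Variant A
Overall: Variant A 30/69 = 43.5%, Variant B 33/64 = 51.6% → Variant B
Variant A wins each user group but Variant B wins overall — the comparison reverses. Variant A's views skew toward new users, which has a lower base rate.

Yes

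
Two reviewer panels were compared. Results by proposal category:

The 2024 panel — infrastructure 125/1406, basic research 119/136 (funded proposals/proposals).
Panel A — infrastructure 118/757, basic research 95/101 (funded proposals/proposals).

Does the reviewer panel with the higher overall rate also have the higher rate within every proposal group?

Infrastructure: the 2024 panel 125/1406 = 8.9%, Panel A 118/757 = 15.6% → Panel A
Basic research: the 2024 panel 119/136 = 87.5%, Panel A 95/101 = 94.1% → Panel A
Overall: the 2024 panel 244/1542 = 15.8%, Panel A 213/858 = 24.8% → Panel A
Panel A wins overall and in every proposal group — no reversal.

Yes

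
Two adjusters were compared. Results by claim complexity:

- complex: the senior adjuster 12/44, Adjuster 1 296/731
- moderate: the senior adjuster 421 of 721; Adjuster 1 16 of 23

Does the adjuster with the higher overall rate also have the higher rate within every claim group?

No

Complex: the senior adjuster 12/44 = 27.3%, Adjuster 1 296/731 = 40.5% → Adjuster 1
Moderate: the senior adjuster 421/721 = 58.4%, Adjuster 1 16/23 = 69.6% → Adjuster 1
Overall: the senior adjuster 433/765 = 56.6%, Adjuster 1 312/754 = 41.4% → the senior adjuster
Adjuster 1 wins each claim group but the senior adjuster wins overall — the comparison reverses. Adjuster 1's claims skew toward complex, which has a lower base rate.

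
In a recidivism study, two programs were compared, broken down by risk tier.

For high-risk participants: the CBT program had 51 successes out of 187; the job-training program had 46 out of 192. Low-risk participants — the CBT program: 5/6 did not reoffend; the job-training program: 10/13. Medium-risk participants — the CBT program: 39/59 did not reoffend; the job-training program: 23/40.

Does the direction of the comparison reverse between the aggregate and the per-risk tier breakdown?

No

High-risk: the CBT program 51/187 = 27.3%, the job-training program 46/192 = 24.0% → the CBT program
Low-risk: the CBT program 5/6 = 83.3%, the job-training program 10/13 = 76.9% → the CBT program
Medium-risk: the CBT program 39/59 = 66.1%, the job-training program 23/40 = 57.5% → the CBT program
Overall: the CBT program 95/252 = 37.7%, the job-training program 79/245 = 32.2% → the CBT program
The CBT program wins overall and in every risk group — no reversal.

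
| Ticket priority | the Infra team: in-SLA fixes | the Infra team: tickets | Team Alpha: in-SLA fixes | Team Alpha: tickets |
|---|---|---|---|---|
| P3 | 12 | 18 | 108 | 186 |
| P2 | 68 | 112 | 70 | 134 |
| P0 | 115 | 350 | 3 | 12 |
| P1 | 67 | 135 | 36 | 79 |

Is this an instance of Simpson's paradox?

Yes

P3: the Infra team 12/18 = 66.7%, Team Alpha 108/186 = 58.1% → the Infra team
P2: the Infra team 68/112 = 60.7%, Team Alpha 70/134 = 52.2% → the Infra team
P0: the Infra team 115/350 = 32.9%, Team Alpha 3/12 = 25.0% → the Infra team
P1: the Infra team 67/135 = 49.6%, Team Alpha 36/79 = 45.6% → the Infra team
Overall: the Infra team 262/615 = 42.6%, Team Alpha 217/411 = 52.8% → Team Alpha
The Infra team wins each ticket group but Team Alpha wins overall — the comparison reverses. The Infra team's tickets skew toward P0, which has a lower base rate.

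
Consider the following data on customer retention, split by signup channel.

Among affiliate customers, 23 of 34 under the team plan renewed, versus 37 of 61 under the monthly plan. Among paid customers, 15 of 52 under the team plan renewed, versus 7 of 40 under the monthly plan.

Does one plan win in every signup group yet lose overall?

No

Affiliate: the team plan 23/34 = 67.6%, the monthly plan 37/61 = 60.7% → the team plan
Paid: the team plan 15/52 = 28.8%, the monthly plan 7/40 = 17.5% → the team plan
Overall: the team plan 38/86 = 44.2%, the monthly plan 44/101 = 43.6% → the team plan
The team plan wins overall and in every signup group — no reversal.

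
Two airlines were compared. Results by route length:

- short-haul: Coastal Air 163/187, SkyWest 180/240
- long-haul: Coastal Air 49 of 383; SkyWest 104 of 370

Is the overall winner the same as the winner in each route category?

No

Short-haul: Coastal Air 163/187 = 87.2%, SkyWest 180/240 = 75.0% → Coastal Air
Long-haul: Coastal Air 49/383 = 12.8%, SkyWest 104/370 = 28.1% → SkyWest
Overall: Coastal Air 212/570 = 37.2%, SkyWest 284/610 = 46.6% → SkyWest
Neither sweeps: Coastal Air wins 1 of 2 groups, SkyWest wins 1. SkyWest wins overall but not every group — no Simpson reversal.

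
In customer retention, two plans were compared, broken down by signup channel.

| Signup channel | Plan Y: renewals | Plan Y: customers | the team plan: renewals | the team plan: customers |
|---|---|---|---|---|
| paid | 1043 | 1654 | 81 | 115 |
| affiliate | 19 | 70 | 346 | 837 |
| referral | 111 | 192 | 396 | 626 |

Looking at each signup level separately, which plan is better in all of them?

the team plan

Paid: Plan Y 1043/1654 = 63.1%, the team plan 81/115 = 70.4% → the team plan
Affiliate: Plan Y 19/70 = 27.1%, the team plan 346/837 = 41.3% → the team plan
Referral: Plan Y 111/192 = 57.8%, the team plan 396/626 = 63.3% → the team plan
The team plan has the higher rate in all 3 groups.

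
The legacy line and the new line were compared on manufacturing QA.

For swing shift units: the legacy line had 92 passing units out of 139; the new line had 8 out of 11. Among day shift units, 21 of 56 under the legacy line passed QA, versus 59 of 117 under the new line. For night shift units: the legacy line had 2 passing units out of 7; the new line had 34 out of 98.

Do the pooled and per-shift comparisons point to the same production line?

Swing shift: the legacy line 92/139 = 66.2%, the new line 8/11 = 72.7% → the new line
Day shift: the legacy line 21/56 = 37.5%, the new line 59/117 = 50.4% → the new line
Night shift: the legacy line 2/7 = 28.6%, the new line 34/98 = 34.7% → the new line
Overall: the legacy line 115/202 = 56.9%, the new line 101/226 = 44.7% → the legacy line
The new line wins each shift group but the legacy line wins overall — the comparison reverses. The new line's units skew toward night shift, which has a lower base rate.

No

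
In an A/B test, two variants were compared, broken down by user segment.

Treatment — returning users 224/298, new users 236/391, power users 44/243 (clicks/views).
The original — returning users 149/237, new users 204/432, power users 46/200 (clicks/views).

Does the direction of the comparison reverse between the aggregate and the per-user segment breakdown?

No

Returning users: Treatment 224/298 = 75.2%, the original 149/237 = 62.9% → Treatment
New users: Treatment 236/391 = 60.4%, the original 204/432 = 47.2% → Treatment
Power users: Treatment 44/243 = 18.1%, the original 46/200 = 23.0% → the original
Overall: Treatment 504/932 = 54.1%, the original 399/869 = 45.9% → Treatment
Neither sweeps: Treatment wins 2 of 3 groups, the original wins 1. Treatment wins overall but not every group — no Simpson reversal.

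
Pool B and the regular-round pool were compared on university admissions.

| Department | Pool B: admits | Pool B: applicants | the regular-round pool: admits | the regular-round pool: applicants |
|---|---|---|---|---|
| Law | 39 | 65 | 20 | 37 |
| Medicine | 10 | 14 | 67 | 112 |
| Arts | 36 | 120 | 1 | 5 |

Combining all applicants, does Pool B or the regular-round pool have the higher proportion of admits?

Law: Pool B 39/65 = 60.0%, the regular-round pool 20/37 = 54.1% → Pool B
Medicine: Pool B 10/14 = 71.4%, the regular-round pool 67/112 = 59.8% → Pool B
Arts: Pool B 36/120 = 30.0%, the regular-round pool 1/5 = 20.0% → Pool B
Overall: Pool B 85/199 = 42.7%, the regular-round pool 88/154 = 57.1% → the regular-round pool
(Pool B wins every department group but the regular-round pool wins overall — Pool B's applicants skew toward the low-rate Arts group.)

the regular-round pool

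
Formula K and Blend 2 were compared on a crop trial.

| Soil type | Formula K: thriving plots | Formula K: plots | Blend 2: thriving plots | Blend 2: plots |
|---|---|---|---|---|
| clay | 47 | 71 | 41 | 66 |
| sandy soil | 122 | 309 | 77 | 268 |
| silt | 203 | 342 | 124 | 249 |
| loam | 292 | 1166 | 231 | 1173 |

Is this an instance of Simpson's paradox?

Clay: Formula K 47/71 = 66.2%, Blend 2 41/66 = 62.1% → Formula K
Sandy soil: Formula K 122/309 = 39.5%, Blend 2 77/268 = 28.7% → Formula K
Silt: Formula K 203/342 = 59.4%, Blend 2 124/249 = 49.8% → Formula K
Loam: Formula K 292/1166 = 25.0%, Blend 2 231/1173 = 19.7% → Formula K
Overall: Formula K 664/1888 = 35.2%, Blend 2 473/1756 = 26.9% → Formula K
Formula K wins overall and in every soil group — no reversal.

No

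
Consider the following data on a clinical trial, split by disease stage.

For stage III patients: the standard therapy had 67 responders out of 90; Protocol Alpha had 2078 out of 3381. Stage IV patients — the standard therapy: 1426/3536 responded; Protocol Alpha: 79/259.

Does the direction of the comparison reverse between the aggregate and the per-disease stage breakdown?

Stage III: the standard therapy 67/90 = 74.4%, Protocol Alpha 2078/3381 = 61.5% → the standard therapy
Stage IV: the standard therapy 1426/3536 = 40.3%, Protocol Alpha 79/259 = 30.5% → the standard therapy
Overall: the standard therapy 1493/3626 = 41.2%, Protocol Alpha 2157/3640 = 59.3% → Protocol Alpha
The standard therapy wins each disease group but Protocol Alpha wins overall — the comparison reverses. The standard therapy's patients skew toward stage IV, which has a lower base rate.

Yes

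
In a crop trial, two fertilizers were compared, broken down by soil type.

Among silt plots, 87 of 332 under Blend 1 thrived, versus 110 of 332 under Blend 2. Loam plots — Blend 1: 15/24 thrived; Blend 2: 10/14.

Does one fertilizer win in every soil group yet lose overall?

Silt: Blend 1 87/332 = 26.2%, Blend 2 110/332 = 33.1% → Blend 2
Loam: Blend 1 15/24 = 62.5%, Blend 2 10/14 = 71.4% → Blend 2
Overall: Blend 1 102/356 = 28.7%, Blend 2 120/346 = 34.7% → Blend 2
Blend 2 wins overall and in every soil group — no reversal.

No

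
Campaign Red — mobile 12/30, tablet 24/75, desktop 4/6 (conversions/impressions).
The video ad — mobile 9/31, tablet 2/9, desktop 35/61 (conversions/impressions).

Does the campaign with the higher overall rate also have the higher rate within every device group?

No

Mobile: Campaign Red 12/30 = 40.0%, the video ad 9/31 = 29.0% → Campaign Red
Tablet: Campaign Red 24/75 = 32.0%, the video ad 2/9 = 22.2% → Campaign Red
Desktop: Campaign Red 4/6 = 66.7%, the video ad 35/61 = 57.4% → Campaign Red
Overall: Campaign Red 40/111 = 36.0%, the video ad 46/101 = 45.5% → the video ad
Campaign Red wins each device group but the video ad wins overall — the comparison reverses. Campaign Red's impressions skew toward tablet, which has a lower base rate.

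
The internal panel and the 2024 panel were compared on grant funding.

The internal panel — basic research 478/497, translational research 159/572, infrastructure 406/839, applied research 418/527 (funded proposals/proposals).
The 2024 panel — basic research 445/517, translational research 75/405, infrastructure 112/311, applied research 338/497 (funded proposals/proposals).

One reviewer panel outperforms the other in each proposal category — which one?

the internal panel

Basic research: the internal panel 478/497 = 96.2%, the 2024 panel 445/517 = 86.1% → the internal panel
Translational research: the internal panel 159/572 = 27.8%, the 2024 panel 75/405 = 18.5% → the internal panel
Infrastructure: the internal panel 406/839 = 48.4%, the 2024 panel 112/311 = 36.0% → the internal panel
Applied research: the internal panel 418/527 = 79.3%, the 2024 panel 338/497 = 68.0% → the internal panel
The internal panel has the higher rate in all 4 groups.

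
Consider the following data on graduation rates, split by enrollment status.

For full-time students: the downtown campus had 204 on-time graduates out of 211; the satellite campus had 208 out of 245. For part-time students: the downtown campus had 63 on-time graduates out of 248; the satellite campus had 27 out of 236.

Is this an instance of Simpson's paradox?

Full-time: the downtown campus 204/211 = 96.7%, the satellite campus 208/245 = 84.9% → the downtown campus
Part-time: the downtown campus 63/248 = 25.4%, the satellite campus 27/236 = 11.4% → the downtown campus
Overall: the downtown campus 267/459 = 58.2%, the satellite campus 235/481 = 48.9% → the downtown campus
The downtown campus wins overall and in every enrollment group — no reversal.

No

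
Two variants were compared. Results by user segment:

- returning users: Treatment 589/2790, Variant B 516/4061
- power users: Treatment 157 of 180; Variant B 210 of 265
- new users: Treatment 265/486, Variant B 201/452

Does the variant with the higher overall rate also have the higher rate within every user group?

Yes

Returning users: Treatment 589/2790 = 21.1%, Variant B 516/4061 = 12.7% → Treatment
Power users: Treatment 157/180 = 87.2%, Variant B 210/265 = 79.2% → Treatment
New users: Treatment 265/486 = 54.5%, Variant B 201/452 = 44.5% → Treatment
Overall: Treatment 1011/3456 = 29.3%, Variant B 927/4778 = 19.4% → Treatment
Treatment wins overall and in every user group — no reversal.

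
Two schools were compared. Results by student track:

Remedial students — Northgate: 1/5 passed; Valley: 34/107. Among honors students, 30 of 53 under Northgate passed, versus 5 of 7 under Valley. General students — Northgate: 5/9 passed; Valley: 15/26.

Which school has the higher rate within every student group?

Remedial: Northgate 1/5 = 20.0%, Valley 34/107 = 31.8% → Valley
Honors: Northgate 30/53 = 56.6%, Valley 5/7 = 71.4% → Valley
General: Northgate 5/9 = 55.6%, Valley 15/26 = 57.7% → Valley
Valley has the higher rate in all 3 groups.

Valley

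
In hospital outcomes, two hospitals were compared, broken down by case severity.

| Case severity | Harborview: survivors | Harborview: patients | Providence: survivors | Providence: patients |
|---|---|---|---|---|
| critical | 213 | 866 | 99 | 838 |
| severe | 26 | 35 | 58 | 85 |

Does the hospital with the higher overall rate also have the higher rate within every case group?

Yes

Critical: Harborview 213/866 = 24.6%, Providence 99/838 = 11.8% → Harborview
Severe: Harborview 26/35 = 74.3%, Providence 58/85 = 68.2% → Harborview
Overall: Harborview 239/901 = 26.5%, Providence 157/923 = 17.0% → Harborview
Harborview wins overall and in every case group — no reversal.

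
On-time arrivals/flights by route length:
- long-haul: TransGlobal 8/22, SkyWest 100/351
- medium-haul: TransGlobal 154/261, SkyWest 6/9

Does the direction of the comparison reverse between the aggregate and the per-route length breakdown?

Long-haul: TransGlobal 8/22 = 36.4%, SkyWest 100/351 = 28.5% → TransGlobal
Medium-haul: TransGlobal 154/261 = 59.0%, SkyWest 6/9 = 66.7% → SkyWest
Overall: TransGlobal 162/283 = 57.2%, SkyWest 106/360 = 29.4% → TransGlobal
Neither sweeps: TransGlobal wins 1 of 2 groups, SkyWest wins 1. TransGlobal wins overall but not every group — no Simpson reversal.

No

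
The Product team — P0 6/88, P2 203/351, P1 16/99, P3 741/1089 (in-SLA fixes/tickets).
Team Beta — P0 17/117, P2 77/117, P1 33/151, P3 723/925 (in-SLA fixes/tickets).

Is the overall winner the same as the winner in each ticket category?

P0: the Product team 6/88 = 6.8%, Team Beta 17/117 = 14.5% → Team Beta
P2: the Product team 203/351 = 57.8%, Team Beta 77/117 = 65.8% → Team Beta
P1: the Product team 16/99 = 16.2%, Team Beta 33/151 = 21.9% → Team Beta
P3: the Product team 741/1089 = 68.0%, Team Beta 723/925 = 78.2% → Team Beta
Overall: the Product team 966/1627 = 59.4%, Team Beta 850/1310 = 64.9% → Team Beta
Team Beta wins overall and in every ticket group — no reversal.

Yes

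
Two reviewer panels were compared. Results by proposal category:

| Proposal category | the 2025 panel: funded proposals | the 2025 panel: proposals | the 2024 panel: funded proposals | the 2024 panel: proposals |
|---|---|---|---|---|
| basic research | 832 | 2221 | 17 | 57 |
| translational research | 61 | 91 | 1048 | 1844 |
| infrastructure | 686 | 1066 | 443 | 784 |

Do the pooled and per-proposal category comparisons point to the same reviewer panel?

Basic research: the 2025 panel 832/2221 = 37.5%, the 2024 panel 17/57 = 29.8% → the 2025 panel
Translational research: the 2025 panel 61/91 = 67.0%, the 2024 panel 1048/1844 = 56.8% → the 2025 panel
Infrastructure: the 2025 panel 686/1066 = 64.4%, the 2024 panel 443/784 = 56.5% → the 2025 panel
Overall: the 2025 panel 1579/3378 = 46.7%, the 2024 panel 1508/2685 = 56.2% → the 2024 panel
The 2025 panel wins each proposal group but the 2024 panel wins overall — the comparison reverses. The 2025 panel's proposals skew toward basic research, which has a lower base rate.

No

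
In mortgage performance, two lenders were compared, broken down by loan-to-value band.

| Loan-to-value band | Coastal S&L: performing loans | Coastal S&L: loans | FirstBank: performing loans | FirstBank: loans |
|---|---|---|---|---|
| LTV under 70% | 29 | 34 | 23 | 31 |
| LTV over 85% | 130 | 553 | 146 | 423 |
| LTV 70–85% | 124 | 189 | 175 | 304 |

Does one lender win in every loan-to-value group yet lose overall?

LTV under 70%: Coastal S&L 29/34 = 85.3%, FirstBank 23/31 = 74.2% → Coastal S&L
LTV over 85%: Coastal S&L 130/553 = 23.5%, FirstBank 146/423 = 34.5% → FirstBank
LTV 70–85%: Coastal S&L 124/189 = 65.6%, FirstBank 175/304 = 57.6% → Coastal S&L
Overall: Coastal S&L 283/776 = 36.5%, FirstBank 344/758 = 45.4% → FirstBank
Neither sweeps: Coastal S&L wins 2 of 3 groups, FirstBank wins 1. FirstBank wins overall but not every group — no Simpson reversal.

No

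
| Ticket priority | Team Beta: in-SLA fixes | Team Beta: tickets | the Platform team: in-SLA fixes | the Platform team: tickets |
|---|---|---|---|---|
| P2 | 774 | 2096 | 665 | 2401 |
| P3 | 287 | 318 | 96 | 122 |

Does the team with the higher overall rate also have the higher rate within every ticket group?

P2: Team Beta 774/2096 = 36.9%, the Platform team 665/2401 = 27.7% → Team Beta
P3: Team Beta 287/318 = 90.3%, the Platform team 96/122 = 78.7% → Team Beta
Overall: Team Beta 1061/2414 = 44.0%, the Platform team 761/2523 = 30.2% → Team Beta
Team Beta wins overall and in every ticket group — no reversal.

Yes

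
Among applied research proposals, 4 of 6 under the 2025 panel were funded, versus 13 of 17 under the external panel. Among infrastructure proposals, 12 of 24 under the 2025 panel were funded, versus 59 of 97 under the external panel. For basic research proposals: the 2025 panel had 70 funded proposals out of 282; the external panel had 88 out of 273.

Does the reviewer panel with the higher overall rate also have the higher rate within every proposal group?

Applied research: the 2025 panel 4/6 = 66.7%, the external panel 13/17 = 76.5% → the external panel
Infrastructure: the 2025 panel 12/24 = 50.0%, the external panel 59/97 = 60.8% → the external panel
Basic research: the 2025 panel 70/282 = 24.8%, the external panel 88/273 = 32.2% → the external panel
Overall: the 2025 panel 86/312 = 27.6%, the external panel 160/387 = 41.3% → the external panel
The external panel wins overall and in every proposal group — no reversal.

Yes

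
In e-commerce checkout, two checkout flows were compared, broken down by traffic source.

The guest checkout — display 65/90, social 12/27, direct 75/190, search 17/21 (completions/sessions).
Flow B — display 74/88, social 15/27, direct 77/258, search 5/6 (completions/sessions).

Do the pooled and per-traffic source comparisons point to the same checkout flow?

Display: the guest checkout 65/90 = 72.2%, Flow B 74/88 = 84.1% → Flow B
Social: the guest checkout 12/27 = 44.4%, Flow B 15/27 = 55.6% → Flow B
Direct: the guest checkout 75/190 = 39.5%, Flow B 77/258 = 29.8% → the guest checkout
Search: the guest checkout 17/21 = 81.0%, Flow B 5/6 = 83.3% → Flow B
Overall: the guest checkout 169/328 = 51.5%, Flow B 171/379 = 45.1% → the guest checkout
Neither sweeps: the guest checkout wins 1 of 4 groups, Flow B wins 3. The guest checkout wins overall but not every group — no Simpson reversal.

No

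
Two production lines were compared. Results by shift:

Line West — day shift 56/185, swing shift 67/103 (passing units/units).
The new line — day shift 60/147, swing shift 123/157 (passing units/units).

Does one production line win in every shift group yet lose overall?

Day shift: Line West 56/185 = 30.3%, the new line 60/147 = 40.8% → the new line
Swing shift: Line West 67/103 = 65.0%, the new line 123/157 = 78.3% → the new line
Overall: Line West 123/288 = 42.7%, the new line 183/304 = 60.2% → the new line
The new line wins overall and in every shift group — no reversal.

No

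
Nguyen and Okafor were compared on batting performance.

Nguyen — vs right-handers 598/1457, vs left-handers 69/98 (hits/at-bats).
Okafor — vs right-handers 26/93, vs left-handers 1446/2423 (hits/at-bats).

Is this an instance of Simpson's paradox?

Yes

Vs right-handers: Nguyen 598/1457 = 41.0%, Okafor 26/93 = 28.0% → Nguyen
Vs left-handers: Nguyen 69/98 = 70.4%, Okafor 1446/2423 = 59.7% → Nguyen
Overall: Nguyen 667/1555 = 42.9%, Okafor 1472/2516 = 58.5% → Okafor
Nguyen wins each pitcher group but Okafor wins overall — the comparison reverses. Nguyen's at-bats skew toward vs right-handers, which has a lower base rate.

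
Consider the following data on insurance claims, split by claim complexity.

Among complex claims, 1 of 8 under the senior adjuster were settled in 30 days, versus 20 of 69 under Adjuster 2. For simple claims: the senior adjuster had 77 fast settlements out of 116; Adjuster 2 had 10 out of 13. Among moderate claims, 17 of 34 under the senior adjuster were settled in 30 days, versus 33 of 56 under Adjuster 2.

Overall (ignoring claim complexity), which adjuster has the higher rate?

the senior adjuster

Complex: the senior adjuster 1/8 = 12.5%, Adjuster 2 20/69 = 29.0% → Adjuster 2
Simple: the senior adjuster 77/116 = 66.4%, Adjuster 2 10/13 = 76.9% → Adjuster 2
Moderate: the senior adjuster 17/34 = 50.0%, Adjuster 2 33/56 = 58.9% → Adjuster 2
Overall: the senior adjuster 95/158 = 60.1%, Adjuster 2 63/138 = 45.7% → the senior adjuster
(Adjuster 2 wins every claim group but the senior adjuster wins overall — Adjuster 2's claims skew toward the low-rate complex group.)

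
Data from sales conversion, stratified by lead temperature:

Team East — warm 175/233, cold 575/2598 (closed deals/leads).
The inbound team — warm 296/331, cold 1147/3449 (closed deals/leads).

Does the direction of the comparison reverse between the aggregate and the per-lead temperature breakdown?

No

Warm: Team East 175/233 = 75.1%, the inbound team 296/331 = 89.4% → the inbound team
Cold: Team East 575/2598 = 22.1%, the inbound team 1147/3449 = 33.3% → the inbound team
Overall: Team East 750/2831 = 26.5%, the inbound team 1443/3780 = 38.2% → the inbound team
The inbound team wins overall and in every lead group — no reversal.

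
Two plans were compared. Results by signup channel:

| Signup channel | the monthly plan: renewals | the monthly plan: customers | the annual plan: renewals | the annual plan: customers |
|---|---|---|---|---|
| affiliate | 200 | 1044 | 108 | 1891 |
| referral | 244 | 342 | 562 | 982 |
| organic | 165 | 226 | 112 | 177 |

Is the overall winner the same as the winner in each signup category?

Yes

Affiliate: the monthly plan 200/1044 = 19.2%, the annual plan 108/1891 = 5.7% → the monthly plan
Referral: the monthly plan 244/342 = 71.3%, the annual plan 562/982 = 57.2% → the monthly plan
Organic: the monthly plan 165/226 = 73.0%, the annual plan 112/177 = 63.3% → the monthly plan
Overall: the monthly plan 609/1612 = 37.8%, the annual plan 782/3050 = 25.6% → the monthly plan
The monthly plan wins overall and in every signup group — no reversal.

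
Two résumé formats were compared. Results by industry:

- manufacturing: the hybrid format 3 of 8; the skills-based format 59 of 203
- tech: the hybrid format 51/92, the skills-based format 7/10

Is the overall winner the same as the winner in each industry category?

No

Manufacturing: the hybrid format 3/8 = 37.5%, the skills-based format 59/203 = 29.1% → the hybrid format
Tech: the hybrid format 51/92 = 55.4%, the skills-based format 7/10 = 70.0% → the skills-based format
Overall: the hybrid format 54/100 = 54.0%, the skills-based format 66/213 = 31.0% → the hybrid format
Neither sweeps: the hybrid format wins 1 of 2 groups, the skills-based format wins 1. The hybrid format wins overall but not every group — no Simpson reversal.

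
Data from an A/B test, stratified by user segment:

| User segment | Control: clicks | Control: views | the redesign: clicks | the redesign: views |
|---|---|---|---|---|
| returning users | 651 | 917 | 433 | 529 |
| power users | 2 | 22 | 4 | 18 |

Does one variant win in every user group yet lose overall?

Returning users: Control 651/917 = 71.0%, the redesign 433/529 = 81.9% → the redesign
Power users: Control 2/22 = 9.1%, the redesign 4/18 = 22.2% → the redesign
Overall: Control 653/939 = 69.5%, the redesign 437/547 = 79.9% → the redesign
The redesign wins overall and in every user group — no reversal.

No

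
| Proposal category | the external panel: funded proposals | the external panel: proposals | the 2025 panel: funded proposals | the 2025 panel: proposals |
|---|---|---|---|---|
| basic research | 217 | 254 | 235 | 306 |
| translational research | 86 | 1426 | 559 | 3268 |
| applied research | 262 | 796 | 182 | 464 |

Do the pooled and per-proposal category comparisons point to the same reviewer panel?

No

Basic research: the external panel 217/254 = 85.4%, the 2025 panel 235/306 = 76.8% → the external panel
Translational research: the external panel 86/1426 = 6.0%, the 2025 panel 559/3268 = 17.1% → the 2025 panel
Applied research: the external panel 262/796 = 32.9%, the 2025 panel 182/464 = 39.2% → the 2025 panel
Overall: the external panel 565/2476 = 22.8%, the 2025 panel 976/4038 = 24.2% → the 2025 panel
Neither sweeps: the external panel wins 1 of 3 groups, the 2025 panel wins 2. The 2025 panel wins overall but not every group — no Simpson reversal.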